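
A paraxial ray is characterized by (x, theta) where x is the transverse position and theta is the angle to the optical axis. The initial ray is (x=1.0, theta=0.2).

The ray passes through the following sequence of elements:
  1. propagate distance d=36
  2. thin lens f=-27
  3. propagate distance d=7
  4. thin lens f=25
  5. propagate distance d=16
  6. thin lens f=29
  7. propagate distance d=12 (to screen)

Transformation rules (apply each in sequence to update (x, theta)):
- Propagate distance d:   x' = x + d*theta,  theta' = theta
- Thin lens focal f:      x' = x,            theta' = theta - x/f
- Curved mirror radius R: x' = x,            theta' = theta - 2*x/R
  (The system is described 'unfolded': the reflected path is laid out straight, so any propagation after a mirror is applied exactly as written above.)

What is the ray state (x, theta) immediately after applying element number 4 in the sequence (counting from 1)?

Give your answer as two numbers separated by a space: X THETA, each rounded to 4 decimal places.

Initial: x=1.0000 theta=0.2000
After 1 (propagate distance d=36): x=8.2000 theta=0.2000
After 2 (thin lens f=-27): x=8.2000 theta=68/135 (≈0.5037)
After 3 (propagate distance d=7): x=1583/135 (≈11.7259) theta=68/135 (≈0.5037)
After 4 (thin lens f=25): x=1583/135 (≈11.7259) theta=13/375 (≈0.0347)
Rounded to 4 decimal places: x = 11.7259, theta = 0.0347

Answer: 11.7259 0.0347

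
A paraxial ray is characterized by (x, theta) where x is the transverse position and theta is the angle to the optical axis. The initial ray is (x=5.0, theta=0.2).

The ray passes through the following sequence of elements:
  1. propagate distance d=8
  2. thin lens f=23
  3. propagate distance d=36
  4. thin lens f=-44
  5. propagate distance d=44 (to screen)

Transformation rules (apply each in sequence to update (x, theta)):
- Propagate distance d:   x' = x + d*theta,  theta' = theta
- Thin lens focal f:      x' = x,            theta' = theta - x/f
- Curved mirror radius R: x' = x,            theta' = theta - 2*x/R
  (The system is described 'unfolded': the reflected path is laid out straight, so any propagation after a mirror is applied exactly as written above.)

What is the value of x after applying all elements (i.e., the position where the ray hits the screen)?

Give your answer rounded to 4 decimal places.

Answer: 3.1130

Derivation:
Initial: x=5.0000 theta=0.2000
After 1 (propagate distance d=8): x=6.6000 theta=0.2000
After 2 (thin lens f=23): x=6.6000 theta=-2/23 (≈-0.0870)
After 3 (propagate distance d=36): x=399/115 (≈3.4696) theta=-2/23 (≈-0.0870)
After 4 (thin lens f=-44): x=399/115 (≈3.4696) theta=-41/5060 (≈-0.0081)
After 5 (propagate distance d=44 (to screen)): x=358/115 (≈3.1130) theta=-41/5060 (≈-0.0081)
Rounded to 4 decimal places: x = 3.1130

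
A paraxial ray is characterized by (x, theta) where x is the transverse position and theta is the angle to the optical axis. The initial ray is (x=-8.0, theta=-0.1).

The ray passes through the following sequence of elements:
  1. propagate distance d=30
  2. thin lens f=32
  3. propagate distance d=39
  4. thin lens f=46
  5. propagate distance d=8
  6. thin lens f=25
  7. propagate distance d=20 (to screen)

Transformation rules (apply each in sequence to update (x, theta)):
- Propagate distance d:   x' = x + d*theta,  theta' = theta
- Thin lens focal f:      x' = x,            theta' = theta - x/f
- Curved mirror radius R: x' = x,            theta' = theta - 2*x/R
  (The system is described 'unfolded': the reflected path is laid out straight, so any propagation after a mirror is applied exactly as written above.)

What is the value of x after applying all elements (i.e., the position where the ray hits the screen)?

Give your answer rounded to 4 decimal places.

Answer: 5.6677

Derivation:
Initial: x=-8.0000 theta=-0.1000
After 1 (propagate distance d=30): x=-11.0000 theta=-0.1000
After 2 (thin lens f=32): x=-11.0000 theta=39/160 (≈0.2438)
After 3 (propagate distance d=39): x=-239/160 (≈-1.4938) theta=39/160 (≈0.2438)
After 4 (thin lens f=46): x=-239/160 (≈-1.4938) theta=2033/7360 (≈0.2762)
After 5 (propagate distance d=8): x=527/736 (≈0.7160) theta=2033/7360 (≈0.2762)
After 6 (thin lens f=25): x=527/736 (≈0.7160) theta=9111/36800 (≈0.2476)
After 7 (propagate distance d=20 (to screen)): x=20857/3680 (≈5.6677) theta=9111/36800 (≈0.2476)
Rounded to 4 decimal places: x = 5.6677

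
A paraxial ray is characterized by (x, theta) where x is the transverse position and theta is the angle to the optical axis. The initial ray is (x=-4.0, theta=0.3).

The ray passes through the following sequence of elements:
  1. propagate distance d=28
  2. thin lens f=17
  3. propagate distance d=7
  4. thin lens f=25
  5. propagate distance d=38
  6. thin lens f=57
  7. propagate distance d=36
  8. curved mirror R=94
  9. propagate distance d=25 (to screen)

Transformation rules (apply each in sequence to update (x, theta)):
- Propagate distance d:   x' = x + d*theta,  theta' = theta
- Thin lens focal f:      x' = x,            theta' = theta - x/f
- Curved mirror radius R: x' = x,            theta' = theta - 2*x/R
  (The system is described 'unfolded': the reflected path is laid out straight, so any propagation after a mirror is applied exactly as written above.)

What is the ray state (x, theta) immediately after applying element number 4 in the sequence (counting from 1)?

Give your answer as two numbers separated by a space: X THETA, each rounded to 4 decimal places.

Initial: x=-4.0000 theta=0.3000
After 1 (propagate distance d=28): x=4.4000 theta=0.3000
After 2 (thin lens f=17): x=4.4000 theta=7/170 (≈0.0412)
After 3 (propagate distance d=7): x=797/170 (≈4.6882) theta=7/170 (≈0.0412)
After 4 (thin lens f=25): x=797/170 (≈4.6882) theta=-311/2125 (≈-0.1464)
Rounded to 4 decimal places: x = 4.6882, theta = -0.1464

Answer: 4.6882 -0.1464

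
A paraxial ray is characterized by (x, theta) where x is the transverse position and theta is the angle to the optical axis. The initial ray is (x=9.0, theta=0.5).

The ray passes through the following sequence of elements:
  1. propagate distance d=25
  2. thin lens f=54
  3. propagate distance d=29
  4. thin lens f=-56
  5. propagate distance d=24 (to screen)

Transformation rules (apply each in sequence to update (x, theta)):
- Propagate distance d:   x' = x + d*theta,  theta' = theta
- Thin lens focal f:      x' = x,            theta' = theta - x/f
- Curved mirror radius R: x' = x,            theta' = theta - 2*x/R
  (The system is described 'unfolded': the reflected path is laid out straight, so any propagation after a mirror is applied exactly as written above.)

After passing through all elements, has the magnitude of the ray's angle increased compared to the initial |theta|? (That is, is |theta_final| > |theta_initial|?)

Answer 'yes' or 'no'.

Answer: yes

Derivation:
Initial: x=9.0000 theta=0.5000
After 1 (propagate distance d=25): x=21.5000 theta=0.5000
After 2 (thin lens f=54): x=21.5000 theta=11/108 (≈0.1019)
After 3 (propagate distance d=29): x=2641/108 (≈24.4537) theta=11/108 (≈0.1019)
After 4 (thin lens f=-56): x=2641/108 (≈24.4537) theta=3257/6048 (≈0.5385)
After 5 (propagate distance d=24 (to screen)): x=14129/378 (≈37.3783) theta=3257/6048 (≈0.5385)
|theta_initial|=0.5000 |theta_final|=3257/6048 (≈0.5385) -> increased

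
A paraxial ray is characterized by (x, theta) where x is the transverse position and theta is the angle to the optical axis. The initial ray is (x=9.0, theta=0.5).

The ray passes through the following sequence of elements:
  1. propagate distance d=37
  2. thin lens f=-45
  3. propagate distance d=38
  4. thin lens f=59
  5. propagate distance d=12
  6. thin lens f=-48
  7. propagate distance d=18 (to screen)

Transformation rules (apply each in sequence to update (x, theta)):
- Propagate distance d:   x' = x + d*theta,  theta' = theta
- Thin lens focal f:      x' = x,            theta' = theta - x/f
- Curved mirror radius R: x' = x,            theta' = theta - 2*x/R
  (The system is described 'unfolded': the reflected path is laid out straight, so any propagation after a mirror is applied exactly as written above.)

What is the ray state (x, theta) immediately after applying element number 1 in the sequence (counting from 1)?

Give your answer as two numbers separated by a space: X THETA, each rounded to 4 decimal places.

Initial: x=9.0000 theta=0.5000
After 1 (propagate distance d=37): x=27.5000 theta=0.5000
Rounded to 4 decimal places: x = 27.5000, theta = 0.5000

Answer: 27.5000 0.5000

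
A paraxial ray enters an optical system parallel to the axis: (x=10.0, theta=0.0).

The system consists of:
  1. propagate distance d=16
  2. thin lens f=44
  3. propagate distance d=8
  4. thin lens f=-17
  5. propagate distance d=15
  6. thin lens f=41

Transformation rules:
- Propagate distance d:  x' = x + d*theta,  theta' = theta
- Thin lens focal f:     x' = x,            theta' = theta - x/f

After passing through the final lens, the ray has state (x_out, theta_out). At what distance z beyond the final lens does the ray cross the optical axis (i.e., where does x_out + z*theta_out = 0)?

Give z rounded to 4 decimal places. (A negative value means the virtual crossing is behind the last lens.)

Initial: x=10.0000 theta=0.0000
After 1 (propagate distance d=16): x=10.0000 theta=0.0000
After 2 (thin lens f=44): x=10.0000 theta=-5/22 (≈-0.2273)
After 3 (propagate distance d=8): x=90/11 (≈8.1818) theta=-5/22 (≈-0.2273)
After 4 (thin lens f=-17): x=90/11 (≈8.1818) theta=95/374 (≈0.2540)
After 5 (propagate distance d=15): x=4485/374 (≈11.9920) theta=95/374 (≈0.2540)
After 6 (thin lens f=41): x=4485/374 (≈11.9920) theta=-295/7667 (≈-0.0385)
z_focus = -x_out/theta_out = -(4485/374)/(-295/7667) = 36777/118 ≈ 311.6695
Rounded to 4 decimal places: z = 311.6695

Answer: 311.6695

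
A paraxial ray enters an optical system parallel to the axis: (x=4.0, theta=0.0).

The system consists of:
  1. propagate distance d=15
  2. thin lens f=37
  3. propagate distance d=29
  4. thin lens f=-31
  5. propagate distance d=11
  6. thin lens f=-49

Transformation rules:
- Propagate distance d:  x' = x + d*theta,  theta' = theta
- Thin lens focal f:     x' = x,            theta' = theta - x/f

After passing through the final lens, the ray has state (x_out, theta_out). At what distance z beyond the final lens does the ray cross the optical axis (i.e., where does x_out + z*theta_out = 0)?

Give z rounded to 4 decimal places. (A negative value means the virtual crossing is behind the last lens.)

Initial: x=4.0000 theta=0.0000
After 1 (propagate distance d=15): x=4.0000 theta=0.0000
After 2 (thin lens f=37): x=4.0000 theta=-4/37 (≈-0.1081)
After 3 (propagate distance d=29): x=32/37 (≈0.8649) theta=-4/37 (≈-0.1081)
After 4 (thin lens f=-31): x=32/37 (≈0.8649) theta=-92/1147 (≈-0.0802)
After 5 (propagate distance d=11): x=-20/1147 (≈-0.0174) theta=-92/1147 (≈-0.0802)
After 6 (thin lens f=-49): x=-20/1147 (≈-0.0174) theta=-4528/56203 (≈-0.0806)
z_focus = -x_out/theta_out = -(-20/1147)/(-4528/56203) = -245/1132 ≈ -0.2164
Rounded to 4 decimal places: z = -0.2164

Answer: -0.2164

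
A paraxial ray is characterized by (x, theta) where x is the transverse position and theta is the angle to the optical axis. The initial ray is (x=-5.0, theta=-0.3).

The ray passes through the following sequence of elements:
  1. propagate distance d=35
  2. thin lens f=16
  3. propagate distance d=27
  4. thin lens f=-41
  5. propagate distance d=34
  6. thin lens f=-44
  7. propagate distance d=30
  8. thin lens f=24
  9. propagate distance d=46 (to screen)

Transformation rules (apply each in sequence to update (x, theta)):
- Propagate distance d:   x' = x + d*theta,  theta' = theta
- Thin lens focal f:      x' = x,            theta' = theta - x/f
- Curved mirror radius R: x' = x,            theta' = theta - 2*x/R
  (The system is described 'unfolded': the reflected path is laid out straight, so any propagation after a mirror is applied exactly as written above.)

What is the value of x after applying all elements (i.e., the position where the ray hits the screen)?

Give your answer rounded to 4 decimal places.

Answer: -0.0776

Derivation:
Initial: x=-5.0000 theta=-0.3000
After 1 (propagate distance d=35): x=-15.5000 theta=-0.3000
After 2 (thin lens f=16): x=-15.5000 theta=107/160 (≈0.6688)
After 3 (propagate distance d=27): x=409/160 (≈2.5563) theta=107/160 (≈0.6688)
After 4 (thin lens f=-41): x=409/160 (≈2.5563) theta=1199/1640 (≈0.7311)
After 5 (propagate distance d=34): x=179833/6560 (≈27.4136) theta=1199/1640 (≈0.7311)
After 6 (thin lens f=-44): x=179833/6560 (≈27.4136) theta=390857/288640 (≈1.3541)
After 7 (propagate distance d=30): x=9819181/144320 (≈68.0376) theta=390857/288640 (≈1.3541)
After 8 (thin lens f=24): x=9819181/144320 (≈68.0376) theta=-5128897/3463680 (≈-1.4808)
After 9 (propagate distance d=46 (to screen)): x=-134459/1731840 (≈-0.0776) theta=-5128897/3463680 (≈-1.4808)
Rounded to 4 decimal places: x = -0.0776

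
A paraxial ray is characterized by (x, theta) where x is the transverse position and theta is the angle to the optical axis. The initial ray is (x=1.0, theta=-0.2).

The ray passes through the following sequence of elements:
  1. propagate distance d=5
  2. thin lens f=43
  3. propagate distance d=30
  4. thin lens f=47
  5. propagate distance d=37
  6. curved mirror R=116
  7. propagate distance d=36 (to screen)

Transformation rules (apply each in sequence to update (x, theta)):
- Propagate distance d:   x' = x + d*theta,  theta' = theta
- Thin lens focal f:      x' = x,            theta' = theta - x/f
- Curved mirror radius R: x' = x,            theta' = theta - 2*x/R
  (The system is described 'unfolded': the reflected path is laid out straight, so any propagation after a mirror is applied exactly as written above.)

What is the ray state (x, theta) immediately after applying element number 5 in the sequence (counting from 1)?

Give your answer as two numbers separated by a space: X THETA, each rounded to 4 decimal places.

Answer: -8.6766 -0.0723

Derivation:
Initial: x=1.0000 theta=-0.2000
After 1 (propagate distance d=5): x=0.0000 theta=-0.2000
After 2 (thin lens f=43): x=0.0000 theta=-0.2000
After 3 (propagate distance d=30): x=-6.0000 theta=-0.2000
After 4 (thin lens f=47): x=-6.0000 theta=-17/235 (≈-0.0723)
After 5 (propagate distance d=37): x=-2039/235 (≈-8.6766) theta=-17/235 (≈-0.0723)
Rounded to 4 decimal places: x = -8.6766, theta = -0.0723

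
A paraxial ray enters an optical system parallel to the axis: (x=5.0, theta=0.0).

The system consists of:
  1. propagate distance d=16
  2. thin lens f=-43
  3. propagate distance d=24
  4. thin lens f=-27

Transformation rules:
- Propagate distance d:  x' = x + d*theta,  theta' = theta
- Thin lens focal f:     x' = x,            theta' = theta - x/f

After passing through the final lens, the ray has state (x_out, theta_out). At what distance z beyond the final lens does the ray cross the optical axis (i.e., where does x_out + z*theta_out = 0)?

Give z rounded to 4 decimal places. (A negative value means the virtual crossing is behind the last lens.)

Answer: -19.2447

Derivation:
Initial: x=5.0000 theta=0.0000
After 1 (propagate distance d=16): x=5.0000 theta=0.0000
After 2 (thin lens f=-43): x=5.0000 theta=5/43 (≈0.1163)
After 3 (propagate distance d=24): x=335/43 (≈7.7907) theta=5/43 (≈0.1163)
After 4 (thin lens f=-27): x=335/43 (≈7.7907) theta=470/1161 (≈0.4048)
z_focus = -x_out/theta_out = -(335/43)/(470/1161) = -1809/94 ≈ -19.2447
Rounded to 4 decimal places: z = -19.2447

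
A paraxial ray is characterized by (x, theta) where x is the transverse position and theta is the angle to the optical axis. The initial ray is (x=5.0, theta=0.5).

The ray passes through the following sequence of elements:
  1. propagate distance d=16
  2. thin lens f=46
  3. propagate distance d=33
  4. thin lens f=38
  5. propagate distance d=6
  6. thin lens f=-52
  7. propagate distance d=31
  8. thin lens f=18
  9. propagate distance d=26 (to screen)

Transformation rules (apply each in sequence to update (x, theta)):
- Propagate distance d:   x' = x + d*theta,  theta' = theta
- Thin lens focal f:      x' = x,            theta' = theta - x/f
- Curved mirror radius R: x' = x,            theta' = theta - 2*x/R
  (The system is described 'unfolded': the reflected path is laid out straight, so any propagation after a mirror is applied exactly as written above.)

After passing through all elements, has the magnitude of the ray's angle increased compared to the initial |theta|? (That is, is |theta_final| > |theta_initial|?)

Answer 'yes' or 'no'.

Initial: x=5.0000 theta=0.5000
After 1 (propagate distance d=16): x=13.0000 theta=0.5000
After 2 (thin lens f=46): x=13.0000 theta=5/23 (≈0.2174)
After 3 (propagate distance d=33): x=464/23 (≈20.1739) theta=5/23 (≈0.2174)
After 4 (thin lens f=38): x=464/23 (≈20.1739) theta=-137/437 (≈-0.3135)
After 5 (propagate distance d=6): x=7994/437 (≈18.2929) theta=-137/437 (≈-0.3135)
After 6 (thin lens f=-52): x=7994/437 (≈18.2929) theta=435/11362 (≈0.0383)
After 7 (propagate distance d=31): x=9623/494 (≈19.4798) theta=435/11362 (≈0.0383)
After 8 (thin lens f=18): x=9623/494 (≈19.4798) theta=-16423/15732 (≈-1.0439)
After 9 (propagate distance d=26 (to screen)): x=-391763/51129 (≈-7.6622) theta=-16423/15732 (≈-1.0439)
|theta_initial|=0.5000 |theta_final|=16423/15732 (≈1.0439) -> increased

Answer: yes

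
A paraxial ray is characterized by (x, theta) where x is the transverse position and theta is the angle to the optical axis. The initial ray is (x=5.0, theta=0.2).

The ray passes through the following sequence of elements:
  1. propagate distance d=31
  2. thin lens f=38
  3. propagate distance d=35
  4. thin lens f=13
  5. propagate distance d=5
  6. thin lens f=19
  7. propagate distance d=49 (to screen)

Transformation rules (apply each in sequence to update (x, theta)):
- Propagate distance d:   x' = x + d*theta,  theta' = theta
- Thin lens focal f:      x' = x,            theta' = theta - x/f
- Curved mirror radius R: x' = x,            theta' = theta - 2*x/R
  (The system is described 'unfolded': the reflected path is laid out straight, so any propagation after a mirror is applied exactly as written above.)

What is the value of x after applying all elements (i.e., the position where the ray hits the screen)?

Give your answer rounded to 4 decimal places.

Answer: -41.2724

Derivation:
Initial: x=5.0000 theta=0.2000
After 1 (propagate distance d=31): x=11.2000 theta=0.2000
After 2 (thin lens f=38): x=11.2000 theta=-9/95 (≈-0.0947)
After 3 (propagate distance d=35): x=749/95 (≈7.8842) theta=-9/95 (≈-0.0947)
After 4 (thin lens f=13): x=749/95 (≈7.8842) theta=-866/1235 (≈-0.7012)
After 5 (propagate distance d=5): x=5407/1235 (≈4.3781) theta=-866/1235 (≈-0.7012)
After 6 (thin lens f=19): x=5407/1235 (≈4.3781) theta=-21861/23465 (≈-0.9316)
After 7 (propagate distance d=49 (to screen)): x=-968456/23465 (≈-41.2724) theta=-21861/23465 (≈-0.9316)
Rounded to 4 decimal places: x = -41.2724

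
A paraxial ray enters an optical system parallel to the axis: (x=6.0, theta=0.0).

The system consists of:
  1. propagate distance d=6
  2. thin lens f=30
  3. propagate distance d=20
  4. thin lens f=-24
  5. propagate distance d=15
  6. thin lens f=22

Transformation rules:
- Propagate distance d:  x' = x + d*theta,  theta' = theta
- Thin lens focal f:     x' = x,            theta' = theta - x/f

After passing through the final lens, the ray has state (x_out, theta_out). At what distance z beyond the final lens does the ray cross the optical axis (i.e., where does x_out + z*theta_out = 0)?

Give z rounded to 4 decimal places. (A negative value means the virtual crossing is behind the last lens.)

Initial: x=6.0000 theta=0.0000
After 1 (propagate distance d=6): x=6.0000 theta=0.0000
After 2 (thin lens f=30): x=6.0000 theta=-0.2000
After 3 (propagate distance d=20): x=2.0000 theta=-0.2000
After 4 (thin lens f=-24): x=2.0000 theta=-7/60 (≈-0.1167)
After 5 (propagate distance d=15): x=0.2500 theta=-7/60 (≈-0.1167)
After 6 (thin lens f=22): x=0.2500 theta=-169/1320 (≈-0.1280)
z_focus = -x_out/theta_out = -(0.2500)/(-169/1320) = 330/169 ≈ 1.9527
Rounded to 4 decimal places: z = 1.9527

Answer: 1.9527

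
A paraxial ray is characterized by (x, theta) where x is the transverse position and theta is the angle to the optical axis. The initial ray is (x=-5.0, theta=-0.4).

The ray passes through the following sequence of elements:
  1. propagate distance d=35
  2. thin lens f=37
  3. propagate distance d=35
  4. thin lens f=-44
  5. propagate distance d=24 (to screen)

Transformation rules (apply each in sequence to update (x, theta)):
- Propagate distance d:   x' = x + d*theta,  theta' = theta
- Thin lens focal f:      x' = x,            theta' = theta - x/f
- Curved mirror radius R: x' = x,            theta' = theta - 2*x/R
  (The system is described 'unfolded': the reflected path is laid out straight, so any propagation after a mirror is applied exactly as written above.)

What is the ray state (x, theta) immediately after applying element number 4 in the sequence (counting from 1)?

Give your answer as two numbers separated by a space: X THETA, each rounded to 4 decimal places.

Initial: x=-5.0000 theta=-0.4000
After 1 (propagate distance d=35): x=-19.0000 theta=-0.4000
After 2 (thin lens f=37): x=-19.0000 theta=21/185 (≈0.1135)
After 3 (propagate distance d=35): x=-556/37 (≈-15.0270) theta=21/185 (≈0.1135)
After 4 (thin lens f=-44): x=-556/37 (≈-15.0270) theta=-464/2035 (≈-0.2280)
Rounded to 4 decimal places: x = -15.0270, theta = -0.2280

Answer: -15.0270 -0.2280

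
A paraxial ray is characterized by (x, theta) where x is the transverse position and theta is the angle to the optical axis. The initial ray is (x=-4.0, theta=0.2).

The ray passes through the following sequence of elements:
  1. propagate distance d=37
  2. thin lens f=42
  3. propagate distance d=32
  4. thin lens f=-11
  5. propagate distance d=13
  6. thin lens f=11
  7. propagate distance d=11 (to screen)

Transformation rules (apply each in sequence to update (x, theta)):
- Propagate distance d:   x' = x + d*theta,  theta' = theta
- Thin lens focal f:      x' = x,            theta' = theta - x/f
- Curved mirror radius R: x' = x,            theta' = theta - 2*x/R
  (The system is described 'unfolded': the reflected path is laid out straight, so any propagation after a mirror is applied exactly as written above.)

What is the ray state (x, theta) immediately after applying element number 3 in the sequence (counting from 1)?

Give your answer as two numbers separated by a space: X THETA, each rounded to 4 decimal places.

Initial: x=-4.0000 theta=0.2000
After 1 (propagate distance d=37): x=3.4000 theta=0.2000
After 2 (thin lens f=42): x=3.4000 theta=5/42 (≈0.1190)
After 3 (propagate distance d=32): x=757/105 (≈7.2095) theta=5/42 (≈0.1190)
Rounded to 4 decimal places: x = 7.2095, theta = 0.1190

Answer: 7.2095 0.1190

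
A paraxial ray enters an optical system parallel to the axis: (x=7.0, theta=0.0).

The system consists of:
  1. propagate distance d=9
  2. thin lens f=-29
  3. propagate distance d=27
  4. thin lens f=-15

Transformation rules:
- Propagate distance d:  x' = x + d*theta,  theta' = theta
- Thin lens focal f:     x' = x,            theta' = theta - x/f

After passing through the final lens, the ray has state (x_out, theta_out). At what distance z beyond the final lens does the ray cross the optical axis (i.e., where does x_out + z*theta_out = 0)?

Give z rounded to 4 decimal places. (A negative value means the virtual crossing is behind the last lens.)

Initial: x=7.0000 theta=0.0000
After 1 (propagate distance d=9): x=7.0000 theta=0.0000
After 2 (thin lens f=-29): x=7.0000 theta=7/29 (≈0.2414)
After 3 (propagate distance d=27): x=392/29 (≈13.5172) theta=7/29 (≈0.2414)
After 4 (thin lens f=-15): x=392/29 (≈13.5172) theta=497/435 (≈1.1425)
z_focus = -x_out/theta_out = -(392/29)/(497/435) = -840/71 ≈ -11.8310
Rounded to 4 decimal places: z = -11.8310

Answer: -11.8310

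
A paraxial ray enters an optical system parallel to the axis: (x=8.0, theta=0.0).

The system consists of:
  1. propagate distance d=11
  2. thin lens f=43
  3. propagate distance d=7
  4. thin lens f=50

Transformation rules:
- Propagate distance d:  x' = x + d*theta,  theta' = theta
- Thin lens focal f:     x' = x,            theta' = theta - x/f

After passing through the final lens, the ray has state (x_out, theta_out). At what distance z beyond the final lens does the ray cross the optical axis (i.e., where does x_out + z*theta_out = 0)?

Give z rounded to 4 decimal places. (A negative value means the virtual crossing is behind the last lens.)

Answer: 20.9302

Derivation:
Initial: x=8.0000 theta=0.0000
After 1 (propagate distance d=11): x=8.0000 theta=0.0000
After 2 (thin lens f=43): x=8.0000 theta=-8/43 (≈-0.1860)
After 3 (propagate distance d=7): x=288/43 (≈6.6977) theta=-8/43 (≈-0.1860)
After 4 (thin lens f=50): x=288/43 (≈6.6977) theta=-0.3200
z_focus = -x_out/theta_out = -(288/43)/(-0.3200) = 900/43 ≈ 20.9302
Rounded to 4 decimal places: z = 20.9302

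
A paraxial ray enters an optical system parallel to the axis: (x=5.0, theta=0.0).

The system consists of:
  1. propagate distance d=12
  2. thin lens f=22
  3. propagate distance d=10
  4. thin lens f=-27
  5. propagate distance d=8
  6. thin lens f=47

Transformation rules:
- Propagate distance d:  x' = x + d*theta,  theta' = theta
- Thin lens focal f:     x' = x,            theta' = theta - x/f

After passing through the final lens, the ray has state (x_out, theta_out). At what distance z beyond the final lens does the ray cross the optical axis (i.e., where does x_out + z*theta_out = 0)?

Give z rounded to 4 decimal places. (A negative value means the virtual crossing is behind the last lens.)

Answer: 10.5479

Derivation:
Initial: x=5.0000 theta=0.0000
After 1 (propagate distance d=12): x=5.0000 theta=0.0000
After 2 (thin lens f=22): x=5.0000 theta=-5/22 (≈-0.2273)
After 3 (propagate distance d=10): x=30/11 (≈2.7273) theta=-5/22 (≈-0.2273)
After 4 (thin lens f=-27): x=30/11 (≈2.7273) theta=-25/198 (≈-0.1263)
After 5 (propagate distance d=8): x=170/99 (≈1.7172) theta=-25/198 (≈-0.1263)
After 6 (thin lens f=47): x=170/99 (≈1.7172) theta=-505/3102 (≈-0.1628)
z_focus = -x_out/theta_out = -(170/99)/(-505/3102) = 3196/303 ≈ 10.5479
Rounded to 4 decimal places: z = 10.5479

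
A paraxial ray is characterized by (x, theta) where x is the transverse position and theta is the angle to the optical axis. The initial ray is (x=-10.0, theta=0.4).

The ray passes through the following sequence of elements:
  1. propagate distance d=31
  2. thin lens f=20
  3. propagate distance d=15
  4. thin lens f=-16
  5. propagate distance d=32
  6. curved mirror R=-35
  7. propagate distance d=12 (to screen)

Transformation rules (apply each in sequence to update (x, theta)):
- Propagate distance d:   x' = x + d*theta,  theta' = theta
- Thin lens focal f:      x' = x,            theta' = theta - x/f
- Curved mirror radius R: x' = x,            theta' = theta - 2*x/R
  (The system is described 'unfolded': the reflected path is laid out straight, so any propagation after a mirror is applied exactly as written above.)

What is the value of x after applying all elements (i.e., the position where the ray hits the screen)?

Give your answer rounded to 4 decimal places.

Initial: x=-10.0000 theta=0.4000
After 1 (propagate distance d=31): x=2.4000 theta=0.4000
After 2 (thin lens f=20): x=2.4000 theta=0.2800
After 3 (propagate distance d=15): x=6.6000 theta=0.2800
After 4 (thin lens f=-16): x=6.6000 theta=0.6925
After 5 (propagate distance d=32): x=28.7600 theta=0.6925
After 6 (curved mirror R=-35): x=28.7600 theta=32703/14000 (≈2.3359)
After 7 (propagate distance d=12 (to screen)): x=198769/3500 (≈56.7911) theta=32703/14000 (≈2.3359)
Rounded to 4 decimal places: x = 56.7911

Answer: 56.7911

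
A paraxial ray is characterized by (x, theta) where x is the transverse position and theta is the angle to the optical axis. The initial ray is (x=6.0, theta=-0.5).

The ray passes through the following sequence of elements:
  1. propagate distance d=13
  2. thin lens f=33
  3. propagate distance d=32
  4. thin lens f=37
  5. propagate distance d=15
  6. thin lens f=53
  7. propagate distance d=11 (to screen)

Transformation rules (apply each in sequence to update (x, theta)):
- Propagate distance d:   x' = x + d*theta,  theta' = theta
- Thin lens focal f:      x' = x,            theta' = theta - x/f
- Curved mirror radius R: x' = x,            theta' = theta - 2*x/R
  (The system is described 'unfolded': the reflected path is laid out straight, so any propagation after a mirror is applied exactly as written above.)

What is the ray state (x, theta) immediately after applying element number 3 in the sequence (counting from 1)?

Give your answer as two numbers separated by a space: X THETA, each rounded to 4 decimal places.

Answer: -16.0152 -0.4848

Derivation:
Initial: x=6.0000 theta=-0.5000
After 1 (propagate distance d=13): x=-0.5000 theta=-0.5000
After 2 (thin lens f=33): x=-0.5000 theta=-16/33 (≈-0.4848)
After 3 (propagate distance d=32): x=-1057/66 (≈-16.0152) theta=-16/33 (≈-0.4848)
Rounded to 4 decimal places: x = -16.0152, theta = -0.4848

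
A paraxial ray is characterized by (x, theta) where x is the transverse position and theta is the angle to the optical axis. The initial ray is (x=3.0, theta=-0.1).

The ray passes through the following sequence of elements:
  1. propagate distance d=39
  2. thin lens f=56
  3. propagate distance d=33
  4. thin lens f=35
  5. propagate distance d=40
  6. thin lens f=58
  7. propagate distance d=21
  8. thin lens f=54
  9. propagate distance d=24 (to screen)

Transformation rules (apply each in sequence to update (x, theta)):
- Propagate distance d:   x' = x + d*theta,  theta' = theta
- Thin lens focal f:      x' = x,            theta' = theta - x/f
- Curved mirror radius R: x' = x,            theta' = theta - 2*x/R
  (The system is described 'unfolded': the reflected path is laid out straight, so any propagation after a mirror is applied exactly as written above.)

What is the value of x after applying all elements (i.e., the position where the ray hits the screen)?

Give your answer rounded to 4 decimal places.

Initial: x=3.0000 theta=-0.1000
After 1 (propagate distance d=39): x=-0.9000 theta=-0.1000
After 2 (thin lens f=56): x=-0.9000 theta=-47/560 (≈-0.0839)
After 3 (propagate distance d=33): x=-411/112 (≈-3.6696) theta=-47/560 (≈-0.0839)
After 4 (thin lens f=35): x=-411/112 (≈-3.6696) theta=41/1960 (≈0.0209)
After 5 (propagate distance d=40): x=-2221/784 (≈-2.8329) theta=41/1960 (≈0.0209)
After 6 (thin lens f=58): x=-2221/784 (≈-2.8329) theta=15861/227360 (≈0.0698)
After 7 (propagate distance d=21): x=-311009/227360 (≈-1.3679) theta=15861/227360 (≈0.0698)
After 8 (thin lens f=54): x=-311009/227360 (≈-1.3679) theta=1167503/12277440 (≈0.0951)
After 9 (propagate distance d=24 (to screen)): x=1870931/2046240 (≈0.9143) theta=1167503/12277440 (≈0.0951)
Rounded to 4 decimal places: x = 0.9143

Answer: 0.9143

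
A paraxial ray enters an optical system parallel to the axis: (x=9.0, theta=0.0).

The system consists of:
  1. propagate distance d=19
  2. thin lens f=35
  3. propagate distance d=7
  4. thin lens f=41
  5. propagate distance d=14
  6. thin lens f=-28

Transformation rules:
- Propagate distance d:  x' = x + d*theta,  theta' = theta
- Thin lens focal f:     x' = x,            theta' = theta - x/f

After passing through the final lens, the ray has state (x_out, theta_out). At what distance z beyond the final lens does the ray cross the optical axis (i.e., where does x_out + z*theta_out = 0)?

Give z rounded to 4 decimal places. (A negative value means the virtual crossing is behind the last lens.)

Answer: 2.9120

Derivation:
Initial: x=9.0000 theta=0.0000
After 1 (propagate distance d=19): x=9.0000 theta=0.0000
After 2 (thin lens f=35): x=9.0000 theta=-9/35 (≈-0.2571)
After 3 (propagate distance d=7): x=7.2000 theta=-9/35 (≈-0.2571)
After 4 (thin lens f=41): x=7.2000 theta=-621/1435 (≈-0.4328)
After 5 (propagate distance d=14): x=234/205 (≈1.1415) theta=-621/1435 (≈-0.4328)
After 6 (thin lens f=-28): x=234/205 (≈1.1415) theta=-225/574 (≈-0.3920)
z_focus = -x_out/theta_out = -(234/205)/(-225/574) = 2.9120
Rounded to 4 decimal places: z = 2.9120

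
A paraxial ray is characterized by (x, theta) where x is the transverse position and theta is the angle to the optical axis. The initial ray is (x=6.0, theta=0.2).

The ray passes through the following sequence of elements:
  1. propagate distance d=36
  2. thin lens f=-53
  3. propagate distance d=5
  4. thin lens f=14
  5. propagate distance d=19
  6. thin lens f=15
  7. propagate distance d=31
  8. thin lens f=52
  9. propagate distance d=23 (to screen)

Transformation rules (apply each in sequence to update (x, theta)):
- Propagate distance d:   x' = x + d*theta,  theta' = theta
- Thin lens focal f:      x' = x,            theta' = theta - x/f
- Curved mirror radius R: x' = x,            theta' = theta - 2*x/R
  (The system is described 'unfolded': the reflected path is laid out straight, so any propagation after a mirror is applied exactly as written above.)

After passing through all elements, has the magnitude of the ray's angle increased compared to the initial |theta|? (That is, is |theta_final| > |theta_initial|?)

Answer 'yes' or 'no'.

Initial: x=6.0000 theta=0.2000
After 1 (propagate distance d=36): x=13.2000 theta=0.2000
After 2 (thin lens f=-53): x=13.2000 theta=119/265 (≈0.4491)
After 3 (propagate distance d=5): x=4093/265 (≈15.4453) theta=119/265 (≈0.4491)
After 4 (thin lens f=14): x=4093/265 (≈15.4453) theta=-2427/3710 (≈-0.6542)
After 5 (propagate distance d=19): x=11189/3710 (≈3.0159) theta=-2427/3710 (≈-0.6542)
After 6 (thin lens f=15): x=11189/3710 (≈3.0159) theta=-449/525 (≈-0.8552)
After 7 (propagate distance d=31): x=-186797/7950 (≈-23.4965) theta=-449/525 (≈-0.8552)
After 8 (thin lens f=52): x=-186797/7950 (≈-23.4965) theta=-29931/74200 (≈-0.4034)
After 9 (propagate distance d=23 (to screen)): x=-1459111/44520 (≈-32.7743) theta=-29931/74200 (≈-0.4034)
|theta_initial|=0.2000 |theta_final|=29931/74200 (≈0.4034) -> increased

Answer: yes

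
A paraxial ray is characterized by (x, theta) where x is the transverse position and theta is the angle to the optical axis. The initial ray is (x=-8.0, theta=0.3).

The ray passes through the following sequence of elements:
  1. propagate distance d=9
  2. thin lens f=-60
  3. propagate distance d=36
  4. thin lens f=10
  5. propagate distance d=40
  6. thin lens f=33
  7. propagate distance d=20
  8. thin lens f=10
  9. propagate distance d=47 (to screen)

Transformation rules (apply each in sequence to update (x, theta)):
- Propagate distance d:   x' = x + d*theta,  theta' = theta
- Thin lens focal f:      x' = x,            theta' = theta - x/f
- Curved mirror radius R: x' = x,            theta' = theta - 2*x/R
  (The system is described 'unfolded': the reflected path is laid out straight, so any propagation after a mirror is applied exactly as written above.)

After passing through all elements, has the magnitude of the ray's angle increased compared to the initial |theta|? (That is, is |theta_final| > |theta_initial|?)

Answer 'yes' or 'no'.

Initial: x=-8.0000 theta=0.3000
After 1 (propagate distance d=9): x=-5.3000 theta=0.3000
After 2 (thin lens f=-60): x=-5.3000 theta=127/600 (≈0.2117)
After 3 (propagate distance d=36): x=2.3200 theta=127/600 (≈0.2117)
After 4 (thin lens f=10): x=2.3200 theta=-61/3000 (≈-0.0203)
After 5 (propagate distance d=40): x=113/75 (≈1.5067) theta=-61/3000 (≈-0.0203)
After 6 (thin lens f=33): x=113/75 (≈1.5067) theta=-6533/99000 (≈-0.0660)
After 7 (propagate distance d=20): x=37/198 (≈0.1869) theta=-6533/99000 (≈-0.0660)
After 8 (thin lens f=10): x=37/198 (≈0.1869) theta=-8383/99000 (≈-0.0847)
After 9 (propagate distance d=47 (to screen)): x=-125167/33000 (≈-3.7929) theta=-8383/99000 (≈-0.0847)
|theta_initial|=0.3000 |theta_final|=8383/99000 (≈0.0847) -> not increased

Answer: no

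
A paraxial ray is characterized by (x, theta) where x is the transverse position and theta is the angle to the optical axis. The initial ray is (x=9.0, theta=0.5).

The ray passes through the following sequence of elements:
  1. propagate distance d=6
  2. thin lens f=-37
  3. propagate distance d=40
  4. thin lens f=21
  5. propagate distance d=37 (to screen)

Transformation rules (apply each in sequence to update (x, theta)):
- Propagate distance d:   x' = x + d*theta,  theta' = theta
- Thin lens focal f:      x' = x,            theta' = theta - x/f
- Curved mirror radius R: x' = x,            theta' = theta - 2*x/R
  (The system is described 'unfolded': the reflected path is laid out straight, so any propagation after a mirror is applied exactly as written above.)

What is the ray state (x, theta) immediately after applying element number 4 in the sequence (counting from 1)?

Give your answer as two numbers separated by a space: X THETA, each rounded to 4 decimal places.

Answer: 44.9730 -1.3172

Derivation:
Initial: x=9.0000 theta=0.5000
After 1 (propagate distance d=6): x=12.0000 theta=0.5000
After 2 (thin lens f=-37): x=12.0000 theta=61/74 (≈0.8243)
After 3 (propagate distance d=40): x=1664/37 (≈44.9730) theta=61/74 (≈0.8243)
After 4 (thin lens f=21): x=1664/37 (≈44.9730) theta=-2047/1554 (≈-1.3172)
Rounded to 4 decimal places: x = 44.9730, theta = -1.3172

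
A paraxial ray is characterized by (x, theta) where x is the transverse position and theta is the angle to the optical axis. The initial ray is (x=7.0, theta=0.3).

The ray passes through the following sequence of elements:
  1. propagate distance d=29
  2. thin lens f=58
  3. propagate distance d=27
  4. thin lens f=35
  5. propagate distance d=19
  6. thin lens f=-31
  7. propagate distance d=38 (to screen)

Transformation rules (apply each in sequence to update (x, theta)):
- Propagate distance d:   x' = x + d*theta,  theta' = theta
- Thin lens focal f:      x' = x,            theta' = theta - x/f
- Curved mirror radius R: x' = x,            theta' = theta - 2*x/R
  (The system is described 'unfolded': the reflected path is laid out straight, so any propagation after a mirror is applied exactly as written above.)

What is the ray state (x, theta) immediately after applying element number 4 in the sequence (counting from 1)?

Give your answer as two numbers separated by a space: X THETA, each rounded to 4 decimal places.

Initial: x=7.0000 theta=0.3000
After 1 (propagate distance d=29): x=15.7000 theta=0.3000
After 2 (thin lens f=58): x=15.7000 theta=17/580 (≈0.0293)
After 3 (propagate distance d=27): x=1913/116 (≈16.4914) theta=17/580 (≈0.0293)
After 4 (thin lens f=35): x=1913/116 (≈16.4914) theta=-897/2030 (≈-0.4419)
Rounded to 4 decimal places: x = 16.4914, theta = -0.4419

Answer: 16.4914 -0.4419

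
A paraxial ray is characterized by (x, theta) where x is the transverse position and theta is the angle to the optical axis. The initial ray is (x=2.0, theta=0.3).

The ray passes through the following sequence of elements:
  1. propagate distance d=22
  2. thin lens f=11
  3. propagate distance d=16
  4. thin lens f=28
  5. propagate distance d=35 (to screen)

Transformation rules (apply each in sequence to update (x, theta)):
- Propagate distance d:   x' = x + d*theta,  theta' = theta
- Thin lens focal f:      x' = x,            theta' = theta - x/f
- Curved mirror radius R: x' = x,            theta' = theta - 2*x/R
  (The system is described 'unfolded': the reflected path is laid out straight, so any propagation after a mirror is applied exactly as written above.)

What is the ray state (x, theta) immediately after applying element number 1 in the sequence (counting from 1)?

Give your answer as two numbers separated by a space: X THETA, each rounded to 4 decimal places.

Initial: x=2.0000 theta=0.3000
After 1 (propagate distance d=22): x=8.6000 theta=0.3000
Rounded to 4 decimal places: x = 8.6000, theta = 0.3000

Answer: 8.6000 0.3000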